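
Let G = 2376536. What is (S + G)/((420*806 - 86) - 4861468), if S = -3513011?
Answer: 378825/1507678 ≈ 0.25126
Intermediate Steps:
(S + G)/((420*806 - 86) - 4861468) = (-3513011 + 2376536)/((420*806 - 86) - 4861468) = -1136475/((338520 - 86) - 4861468) = -1136475/(338434 - 4861468) = -1136475/(-4523034) = -1136475*(-1/4523034) = 378825/1507678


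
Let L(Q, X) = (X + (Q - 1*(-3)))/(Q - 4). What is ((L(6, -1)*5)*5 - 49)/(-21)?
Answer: -17/7 ≈ -2.4286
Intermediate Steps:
L(Q, X) = (3 + Q + X)/(-4 + Q) (L(Q, X) = (X + (Q + 3))/(-4 + Q) = (X + (3 + Q))/(-4 + Q) = (3 + Q + X)/(-4 + Q))
((L(6, -1)*5)*5 - 49)/(-21) = ((((3 + 6 - 1)/(-4 + 6))*5)*5 - 49)/(-21) = (((8/2)*5)*5 - 49)*(-1/21) = ((((½)*8)*5)*5 - 49)*(-1/21) = ((4*5)*5 - 49)*(-1/21) = (20*5 - 49)*(-1/21) = (100 - 49)*(-1/21) = 51*(-1/21) = -17/7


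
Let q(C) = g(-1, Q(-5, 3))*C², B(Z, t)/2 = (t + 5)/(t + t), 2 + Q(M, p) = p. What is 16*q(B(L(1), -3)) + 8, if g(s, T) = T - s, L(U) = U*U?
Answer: 200/9 ≈ 22.222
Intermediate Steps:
L(U) = U²
Q(M, p) = -2 + p
B(Z, t) = (5 + t)/t (B(Z, t) = 2*((t + 5)/(t + t)) = 2*((5 + t)/((2*t))) = 2*((5 + t)*(1/(2*t))) = 2*((5 + t)/(2*t)) = (5 + t)/t)
q(C) = 2*C² (q(C) = ((-2 + 3) - 1*(-1))*C² = (1 + 1)*C² = 2*C²)
16*q(B(L(1), -3)) + 8 = 16*(2*((5 - 3)/(-3))²) + 8 = 16*(2*(-⅓*2)²) + 8 = 16*(2*(-⅔)²) + 8 = 16*(2*(4/9)) + 8 = 16*(8/9) + 8 = 128/9 + 8 = 200/9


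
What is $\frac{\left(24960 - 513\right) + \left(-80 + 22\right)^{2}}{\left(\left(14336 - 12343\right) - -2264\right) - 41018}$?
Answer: $- \frac{27811}{36761} \approx -0.75654$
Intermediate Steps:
$\frac{\left(24960 - 513\right) + \left(-80 + 22\right)^{2}}{\left(\left(14336 - 12343\right) - -2264\right) - 41018} = \frac{\left(24960 - 513\right) + \left(-58\right)^{2}}{\left(1993 + 2264\right) - 41018} = \frac{24447 + 3364}{4257 - 41018} = \frac{27811}{-36761} = 27811 \left(- \frac{1}{36761}\right) = - \frac{27811}{36761}$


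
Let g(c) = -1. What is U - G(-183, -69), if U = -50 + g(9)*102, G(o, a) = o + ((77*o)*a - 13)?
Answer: -972235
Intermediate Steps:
G(o, a) = -13 + o + 77*a*o (G(o, a) = o + (77*a*o - 13) = o + (-13 + 77*a*o) = -13 + o + 77*a*o)
U = -152 (U = -50 - 1*102 = -50 - 102 = -152)
U - G(-183, -69) = -152 - (-13 - 183 + 77*(-69)*(-183)) = -152 - (-13 - 183 + 972279) = -152 - 1*972083 = -152 - 972083 = -972235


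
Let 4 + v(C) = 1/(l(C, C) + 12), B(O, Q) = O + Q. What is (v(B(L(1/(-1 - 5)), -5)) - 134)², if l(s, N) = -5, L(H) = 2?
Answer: 931225/49 ≈ 19005.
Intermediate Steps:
v(C) = -27/7 (v(C) = -4 + 1/(-5 + 12) = -4 + 1/7 = -4 + ⅐ = -27/7)
(v(B(L(1/(-1 - 5)), -5)) - 134)² = (-27/7 - 134)² = (-965/7)² = 931225/49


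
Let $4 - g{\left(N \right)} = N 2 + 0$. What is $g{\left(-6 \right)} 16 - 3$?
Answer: $253$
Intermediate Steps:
$g{\left(N \right)} = 4 - 2 N$ ($g{\left(N \right)} = 4 - \left(N 2 + 0\right) = 4 - \left(2 N + 0\right) = 4 - 2 N$)
$g{\left(-6 \right)} 16 - 3 = \left(4 - -12\right) 16 - 3 = \left(4 + 12\right) 16 - 3 = 16 \cdot 16 - 3 = 256 - 3 = 253$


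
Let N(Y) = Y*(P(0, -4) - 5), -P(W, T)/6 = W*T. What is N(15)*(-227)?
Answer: 17025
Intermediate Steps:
P(W, T) = -6*T*W (P(W, T) = -6*W*T = -6*T*W)
N(Y) = -5*Y (N(Y) = Y*(-6*(-4)*0 - 5) = Y*(0 - 5) = Y*(-5) = -5*Y)
N(15)*(-227) = -5*15*(-227) = -75*(-227) = 17025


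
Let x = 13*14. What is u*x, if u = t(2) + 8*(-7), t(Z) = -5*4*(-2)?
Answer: -2912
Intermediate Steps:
t(Z) = 40 (t(Z) = -20*(-2) = 40)
x = 182
u = -16 (u = 40 + 8*(-7) = 40 - 56 = -16)
u*x = -16*182 = -2912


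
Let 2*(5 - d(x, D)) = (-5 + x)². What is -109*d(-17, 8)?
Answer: 25833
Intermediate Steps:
d(x, D) = 5 - (-5 + x)²/2
-109*d(-17, 8) = -109*(5 - (-5 - 17)²/2) = -109*(5 - ½*(-22)²) = -109*(5 - ½*484) = -109*(5 - 242) = -109*(-237) = 25833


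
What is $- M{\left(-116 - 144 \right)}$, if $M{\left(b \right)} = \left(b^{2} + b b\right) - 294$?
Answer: $-134906$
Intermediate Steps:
$M{\left(b \right)} = -294 + 2 b^{2}$ ($M{\left(b \right)} = \left(b^{2} + b^{2}\right) - 294 = 2 b^{2} - 294 = -294 + 2 b^{2}$)
$- M{\left(-116 - 144 \right)} = - (-294 + 2 \left(-116 - 144\right)^{2}) = - (-294 + 2 \left(-260\right)^{2}) = - (-294 + 2 \cdot 67600) = - (-294 + 135200) = \left(-1\right) 134906 = -134906$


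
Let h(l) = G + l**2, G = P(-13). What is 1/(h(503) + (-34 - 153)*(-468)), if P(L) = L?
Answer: 1/340512 ≈ 2.9368e-6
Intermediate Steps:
G = -13
h(l) = -13 + l**2
1/(h(503) + (-34 - 153)*(-468)) = 1/((-13 + 503**2) + (-34 - 153)*(-468)) = 1/((-13 + 253009) - 187*(-468)) = 1/(252996 + 87516) = 1/340512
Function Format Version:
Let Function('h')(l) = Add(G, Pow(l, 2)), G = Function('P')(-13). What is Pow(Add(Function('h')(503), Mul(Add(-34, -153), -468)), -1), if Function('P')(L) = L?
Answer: Rational(1, 340512) ≈ 2.9368e-6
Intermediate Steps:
G = -13
Function('h')(l) = Add(-13, Pow(l, 2))
Pow(Add(Function('h')(503), Mul(Add(-34, -153), -468)), -1) = Pow(Add(Add(-13, Pow(503, 2)), Mul(Add(-34, -153), -468)), -1) = Pow(Add(Add(-13, 253009), Mul(-187, -468)), -1) = Pow(Add(252996, 87516), -1) = Pow(340512, -1) = Rational(1, 340512)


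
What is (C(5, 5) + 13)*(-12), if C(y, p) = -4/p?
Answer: -732/5 ≈ -146.40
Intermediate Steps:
(C(5, 5) + 13)*(-12) = (-4/5 + 13)*(-12) = (-4*⅕ + 13)*(-12) = (-⅘ + 13)*(-12) = (61/5)*(-12) = -732/5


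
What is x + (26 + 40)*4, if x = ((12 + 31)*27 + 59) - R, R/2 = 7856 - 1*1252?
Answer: -11724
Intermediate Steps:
R = 13208 (R = 2*(7856 - 1*1252) = 2*(7856 - 1252) = 2*6604 = 13208)
x = -11988 (x = ((12 + 31)*27 + 59) - 1*13208 = (43*27 + 59) - 13208 = (1161 + 59) - 13208 = 1220 - 13208 = -11988)
x + (26 + 40)*4 = -11988 + (26 + 40)*4 = -11988 + 66*4 = -11988 + 264 = -11724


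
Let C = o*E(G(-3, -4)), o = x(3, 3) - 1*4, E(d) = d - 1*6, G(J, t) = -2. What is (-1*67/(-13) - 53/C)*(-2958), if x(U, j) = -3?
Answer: -4530177/364 ≈ -12446.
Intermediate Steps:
E(d) = -6 + d (E(d) = d - 6 = -6 + d)
o = -7 (o = -3 - 1*4 = -3 - 4 = -7)
C = 56 (C = -7*(-6 - 2) = -7*(-8) = 56)
(-1*67/(-13) - 53/C)*(-2958) = (-1*67/(-13) - 53/56)*(-2958) = (-67*(-1/13) - 53*1/56)*(-2958) = (67/13 - 53/56)*(-2958) = (3063/728)*(-2958) = -4530177/364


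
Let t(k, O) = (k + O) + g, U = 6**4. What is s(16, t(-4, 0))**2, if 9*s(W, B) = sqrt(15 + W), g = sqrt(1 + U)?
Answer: 31/81 ≈ 0.38272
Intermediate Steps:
U = 1296
g = sqrt(1297) (g = sqrt(1 + 1296) = sqrt(1297) ≈ 36.014)
t(k, O) = O + k + sqrt(1297) (t(k, O) = (k + O) + sqrt(1297) = (O + k) + sqrt(1297) = O + k + sqrt(1297))
s(W, B) = sqrt(15 + W)/9
s(16, t(-4, 0))**2 = (sqrt(15 + 16)/9)**2 = (sqrt(31)/9)**2 = 31/81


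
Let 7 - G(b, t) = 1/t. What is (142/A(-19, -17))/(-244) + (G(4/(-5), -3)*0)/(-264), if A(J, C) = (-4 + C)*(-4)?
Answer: -71/10248 ≈ -0.0069282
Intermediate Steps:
G(b, t) = 7 - 1/t
A(J, C) = 16 - 4*C
(142/A(-19, -17))/(-244) + (G(4/(-5), -3)*0)/(-264) = (142/(16 - 4*(-17)))/(-244) + ((7 - 1/(-3))*0)/(-264) = (142/(16 + 68))*(-1/244) + ((7 - 1*(-⅓))*0)*(-1/264) = (142/84)*(-1/244) + ((7 + ⅓)*0)*(-1/264) = (142*(1/84))*(-1/244) + ((22/3)*0)*(-1/264) = (71/42)*(-1/244) + 0*(-1/264) = -71/10248 + 0 = -71/10248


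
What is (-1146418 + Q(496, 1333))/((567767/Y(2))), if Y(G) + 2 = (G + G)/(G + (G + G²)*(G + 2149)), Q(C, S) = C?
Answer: 7394634666/1832184109 ≈ 4.0360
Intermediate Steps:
Y(G) = -2 + 2*G/(G + (2149 + G)*(G + G²)) (Y(G) = -2 + (G + G)/(G + (G + G²)*(G + 2149)) = -2 + (2*G)/(G + (G + G²)*(2149 + G)) = -2 + (2*G)/(G + (2149 + G)*(G + G²)) = -2 + 2*G/(G + (2149 + G)*(G + G²)))
(-1146418 + Q(496, 1333))/((567767/Y(2))) = (-1146418 + 496)/((567767/((2*(-2149 - 1*2² - 2150*2)/(2150 + 2² + 2150*2))))) = -1145922*2*(-2149 - 1*4 - 4300)/(567767*(2150 + 4 + 4300)) = -1145922/(567767/((2*(-2149 - 4 - 4300)/6454))) = -1145922/(567767/((2*(1/6454)*(-6453)))) = -1145922/(567767/(-6453/3227)) = -1145922/(567767*(-3227/6453)) = -1145922/(-1832184109/6453) = -1145922*(-6453/1832184109) = 7394634666/1832184109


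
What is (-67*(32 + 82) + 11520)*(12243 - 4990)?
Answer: 28156146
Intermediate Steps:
(-67*(32 + 82) + 11520)*(12243 - 4990) = (-67*114 + 11520)*7253 = (-7638 + 11520)*7253 = 3882*7253 = 28156146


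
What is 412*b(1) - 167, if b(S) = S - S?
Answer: -167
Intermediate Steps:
b(S) = 0
412*b(1) - 167 = 412*0 - 167 = 0 - 167 = -167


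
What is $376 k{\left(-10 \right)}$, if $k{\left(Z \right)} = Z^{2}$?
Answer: $37600$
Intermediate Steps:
$376 k{\left(-10 \right)} = 376 \left(-10\right)^{2} = 376 \cdot 100 = 37600$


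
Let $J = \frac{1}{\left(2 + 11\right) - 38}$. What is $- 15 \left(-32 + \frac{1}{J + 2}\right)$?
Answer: $\frac{23145}{49} \approx 472.35$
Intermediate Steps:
$J = - \frac{1}{25}$ ($J = \frac{1}{13 - 38} = \frac{1}{-25} = - \frac{1}{25} \approx -0.04$)
$- 15 \left(-32 + \frac{1}{J + 2}\right) = - 15 \left(-32 + \frac{1}{- \frac{1}{25} + 2}\right) = - 15 \left(-32 + \frac{1}{\frac{49}{25}}\right) = - 15 \left(-32 + \frac{25}{49}\right) = \left(-15\right) \left(- \frac{1543}{49}\right) = \frac{23145}{49}$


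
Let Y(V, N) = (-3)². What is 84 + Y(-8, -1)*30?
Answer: 354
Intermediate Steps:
Y(V, N) = 9
84 + Y(-8, -1)*30 = 84 + 9*30 = 84 + 270 = 354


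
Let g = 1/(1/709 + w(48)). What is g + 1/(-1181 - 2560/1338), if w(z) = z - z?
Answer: 561079952/791369 ≈ 709.00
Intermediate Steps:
w(z) = 0
g = 709 (g = 1/(1/709 + 0) = 1/(1/709) = 709)
g + 1/(-1181 - 2560/1338) = 709 + 1/(-1181 - 2560/1338) = 709 + 1/(-1181 - 2560*1/1338) = 709 + 1/(-1181 - 1280/669) = 709 + 1/(-791369/669) = 709 - 669/791369 = 561079952/791369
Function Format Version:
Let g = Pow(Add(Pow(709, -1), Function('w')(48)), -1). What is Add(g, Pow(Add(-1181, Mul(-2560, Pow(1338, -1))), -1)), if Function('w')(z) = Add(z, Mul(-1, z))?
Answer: Rational(561079952, 791369) ≈ 709.00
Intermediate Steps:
Function('w')(z) = 0
g = 709 (g = Pow(Add(Pow(709, -1), 0), -1) = Pow(Add(Rational(1, 709), 0), -1) = Pow(Rational(1, 709), -1) = 709)
Add(g, Pow(Add(-1181, Mul(-2560, Pow(1338, -1))), -1)) = Add(709, Pow(Add(-1181, Mul(-2560, Pow(1338, -1))), -1)) = Add(709, Pow(Add(-1181, Mul(-2560, Rational(1, 1338))), -1)) = Add(709, Pow(Add(-1181, Rational(-1280, 669)), -1)) = Add(709, Pow(Rational(-791369, 669), -1)) = Add(709, Rational(-669, 791369)) = Rational(561079952, 791369)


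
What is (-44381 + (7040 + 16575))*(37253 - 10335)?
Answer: -558979188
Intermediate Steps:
(-44381 + (7040 + 16575))*(37253 - 10335) = (-44381 + 23615)*26918 = -20766*26918 = -558979188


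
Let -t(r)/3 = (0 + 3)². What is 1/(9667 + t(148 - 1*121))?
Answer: 1/9640 ≈ 0.00010373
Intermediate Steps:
t(r) = -27 (t(r) = -3*(0 + 3)² = -3*3² = -3*9 = -27)
1/(9667 + t(148 - 1*121)) = 1/(9667 - 27) = 1/9640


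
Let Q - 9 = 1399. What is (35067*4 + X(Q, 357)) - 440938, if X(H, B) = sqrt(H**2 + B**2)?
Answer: -300670 + sqrt(2109913) ≈ -2.9922e+5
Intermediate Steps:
Q = 1408 (Q = 9 + 1399 = 1408)
X(H, B) = sqrt(B**2 + H**2)
(35067*4 + X(Q, 357)) - 440938 = (35067*4 + sqrt(357**2 + 1408**2)) - 440938 = (140268 + sqrt(127449 + 1982464)) - 440938 = (140268 + sqrt(2109913)) - 440938 = -300670 + sqrt(2109913)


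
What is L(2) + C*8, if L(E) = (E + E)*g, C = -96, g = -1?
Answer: -772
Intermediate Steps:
L(E) = -2*E (L(E) = (E + E)*(-1) = (2*E)*(-1) = -2*E)
L(2) + C*8 = -2*2 - 96*8 = -4 - 768 = -772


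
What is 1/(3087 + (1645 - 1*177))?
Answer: 1/4555 ≈ 0.00021954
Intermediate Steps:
1/(3087 + (1645 - 1*177)) = 1/(3087 + (1645 - 177)) = 1/(3087 + 1468) = 1/4555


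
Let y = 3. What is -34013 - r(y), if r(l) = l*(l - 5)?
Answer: -34007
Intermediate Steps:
r(l) = l*(-5 + l)
-34013 - r(y) = -34013 - 3*(-5 + 3) = -34013 - 3*(-2) = -34013 - 1*(-6) = -34013 + 6 = -34007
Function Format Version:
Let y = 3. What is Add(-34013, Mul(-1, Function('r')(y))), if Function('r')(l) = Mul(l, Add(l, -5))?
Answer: -34007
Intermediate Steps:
Function('r')(l) = Mul(l, Add(-5, l))
Add(-34013, Mul(-1, Function('r')(y))) = Add(-34013, Mul(-1, Mul(3, Add(-5, 3)))) = Add(-34013, Mul(-1, Mul(3, -2))) = Add(-34013, Mul(-1, -6)) = Add(-34013, 6) = -34007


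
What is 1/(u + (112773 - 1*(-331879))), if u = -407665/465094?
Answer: 465094/206804569623 ≈ 2.2490e-6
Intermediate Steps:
u = -407665/465094 (u = -407665*1/465094 = -407665/465094 ≈ -0.87652)
1/(u + (112773 - 1*(-331879))) = 1/(-407665/465094 + (112773 - 1*(-331879))) = 1/(-407665/465094 + (112773 + 331879)) = 1/(-407665/465094 + 444652) = 1/(206804569623/465094) = 465094/206804569623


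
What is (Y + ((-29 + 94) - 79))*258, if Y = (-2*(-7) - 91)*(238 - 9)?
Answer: -4552926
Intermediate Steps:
Y = -17633 (Y = (14 - 91)*229 = -77*229 = -17633)
(Y + ((-29 + 94) - 79))*258 = (-17633 + ((-29 + 94) - 79))*258 = (-17633 + (65 - 79))*258 = (-17633 - 14)*258 = -17647*258 = -4552926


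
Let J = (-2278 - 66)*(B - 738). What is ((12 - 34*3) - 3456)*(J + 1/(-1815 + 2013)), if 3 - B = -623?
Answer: -10240167365/11 ≈ -9.3092e+8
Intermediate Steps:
B = 626 (B = 3 - 1*(-623) = 3 + 623 = 626)
J = 262528 (J = (-2278 - 66)*(626 - 738) = -2344*(-112) = 262528)
((12 - 34*3) - 3456)*(J + 1/(-1815 + 2013)) = ((12 - 34*3) - 3456)*(262528 + 1/(-1815 + 2013)) = ((12 - 102) - 3456)*(262528 + 1/198) = (-90 - 3456)*(262528 + 1/198) = -3546*51980545/198 = -10240167365/11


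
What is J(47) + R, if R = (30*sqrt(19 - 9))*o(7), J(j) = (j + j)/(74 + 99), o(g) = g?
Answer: 94/173 + 210*sqrt(10) ≈ 664.62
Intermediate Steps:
J(j) = 2*j/173 (J(j) = (2*j)/173 = (2*j)*(1/173) = 2*j/173)
R = 210*sqrt(10) (R = (30*sqrt(19 - 9))*7 = (30*sqrt(10))*7 = 210*sqrt(10) ≈ 664.08)
J(47) + R = (2/173)*47 + 210*sqrt(10) = 94/173 + 210*sqrt(10)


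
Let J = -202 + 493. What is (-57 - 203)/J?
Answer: -260/291 ≈ -0.89347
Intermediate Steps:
J = 291
(-57 - 203)/J = (-57 - 203)/291 = -260*1/291 = -260/291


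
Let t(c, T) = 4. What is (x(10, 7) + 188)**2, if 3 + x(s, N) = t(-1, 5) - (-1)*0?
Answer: 35721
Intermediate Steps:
x(s, N) = 1 (x(s, N) = -3 + (4 - (-1)*0) = -3 + (4 - 1*0) = -3 + (4 + 0) = -3 + 4 = 1)
(x(10, 7) + 188)**2 = (1 + 188)**2 = 189**2 = 35721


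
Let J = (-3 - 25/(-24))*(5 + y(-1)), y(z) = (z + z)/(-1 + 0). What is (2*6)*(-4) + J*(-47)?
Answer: 14311/24 ≈ 596.29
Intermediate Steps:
y(z) = -2*z (y(z) = (2*z)/(-1) = (2*z)*(-1) = -2*z)
J = -329/24 (J = (-3 - 25/(-24))*(5 - 2*(-1)) = (-3 - 25*(-1/24))*(5 + 2) = (-3 + 25/24)*7 = -47/24*7 = -329/24 ≈ -13.708)
(2*6)*(-4) + J*(-47) = (2*6)*(-4) - 329/24*(-47) = 12*(-4) + 15463/24 = -48 + 15463/24 = 14311/24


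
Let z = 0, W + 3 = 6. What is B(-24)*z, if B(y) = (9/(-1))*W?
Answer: 0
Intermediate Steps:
W = 3 (W = -3 + 6 = 3)
B(y) = -27 (B(y) = (9/(-1))*3 = (9*(-1))*3 = -9*3 = -27)
B(-24)*z = -27*0 = 0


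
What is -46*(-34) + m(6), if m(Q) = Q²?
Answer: 1600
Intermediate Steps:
-46*(-34) + m(6) = -46*(-34) + 6² = 1564 + 36 = 1600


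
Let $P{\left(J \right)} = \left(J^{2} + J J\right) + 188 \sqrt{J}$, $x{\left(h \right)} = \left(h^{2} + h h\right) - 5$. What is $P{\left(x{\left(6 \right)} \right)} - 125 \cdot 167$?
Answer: $-11897 + 188 \sqrt{67} \approx -10358.0$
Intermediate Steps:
$x{\left(h \right)} = -5 + 2 h^{2}$ ($x{\left(h \right)} = \left(h^{2} + h^{2}\right) - 5 = 2 h^{2} - 5 = -5 + 2 h^{2}$)
$P{\left(J \right)} = 2 J^{2} + 188 \sqrt{J}$ ($P{\left(J \right)} = \left(J^{2} + J^{2}\right) + 188 \sqrt{J} = 2 J^{2} + 188 \sqrt{J}$)
$P{\left(x{\left(6 \right)} \right)} - 125 \cdot 167 = \left(2 \left(-5 + 2 \cdot 6^{2}\right)^{2} + 188 \sqrt{-5 + 2 \cdot 6^{2}}\right) - 125 \cdot 167 = \left(2 \left(-5 + 2 \cdot 36\right)^{2} + 188 \sqrt{-5 + 2 \cdot 36}\right) - 20875 = \left(2 \left(-5 + 72\right)^{2} + 188 \sqrt{-5 + 72}\right) - 20875 = \left(2 \cdot 67^{2} + 188 \sqrt{67}\right) - 20875 = \left(2 \cdot 4489 + 188 \sqrt{67}\right) - 20875 = \left(8978 + 188 \sqrt{67}\right) - 20875 = -11897 + 188 \sqrt{67}$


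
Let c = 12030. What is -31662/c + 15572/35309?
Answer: -9123749/4164385 ≈ -2.1909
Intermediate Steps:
-31662/c + 15572/35309 = -31662/12030 + 15572/35309 = -31662*1/12030 + 15572*(1/35309) = -5277/2005 + 916/2077 = -9123749/4164385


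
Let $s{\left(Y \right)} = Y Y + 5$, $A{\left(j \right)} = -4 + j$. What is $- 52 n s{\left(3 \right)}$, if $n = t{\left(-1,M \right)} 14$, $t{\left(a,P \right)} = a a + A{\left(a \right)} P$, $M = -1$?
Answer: $-61152$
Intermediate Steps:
$t{\left(a,P \right)} = a^{2} + P \left(-4 + a\right)$ ($t{\left(a,P \right)} = a a + \left(-4 + a\right) P = a^{2} + P \left(-4 + a\right)$)
$s{\left(Y \right)} = 5 + Y^{2}$ ($s{\left(Y \right)} = Y^{2} + 5 = 5 + Y^{2}$)
$n = 84$ ($n = \left(\left(-1\right)^{2} - \left(-4 - 1\right)\right) 14 = \left(1 - -5\right) 14 = \left(1 + 5\right) 14 = 6 \cdot 14 = 84$)
$- 52 n s{\left(3 \right)} = \left(-52\right) 84 \left(5 + 3^{2}\right) = - 4368 \left(5 + 9\right) = \left(-4368\right) 14 = -61152$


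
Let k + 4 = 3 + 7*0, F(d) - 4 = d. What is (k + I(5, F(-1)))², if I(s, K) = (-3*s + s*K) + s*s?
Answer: 576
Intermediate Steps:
F(d) = 4 + d
k = -1 (k = -4 + (3 + 7*0) = -4 + (3 + 0) = -4 + 3 = -1)
I(s, K) = s² - 3*s + K*s (I(s, K) = (-3*s + K*s) + s² = s² - 3*s + K*s)
(k + I(5, F(-1)))² = (-1 + 5*(-3 + (4 - 1) + 5))² = (-1 + 5*(-3 + 3 + 5))² = (-1 + 5*5)² = (-1 + 25)² = 24² = 576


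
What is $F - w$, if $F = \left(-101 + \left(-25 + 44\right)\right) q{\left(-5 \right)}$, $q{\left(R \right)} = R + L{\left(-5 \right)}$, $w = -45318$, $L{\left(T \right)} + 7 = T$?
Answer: $46712$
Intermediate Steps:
$L{\left(T \right)} = -7 + T$
$q{\left(R \right)} = -12 + R$ ($q{\left(R \right)} = R - 12 = -12 + R$)
$F = 1394$ ($F = \left(-101 + \left(-25 + 44\right)\right) \left(-12 - 5\right) = \left(-101 + 19\right) \left(-17\right) = \left(-82\right) \left(-17\right) = 1394$)
$F - w = 1394 - -45318 = 1394 + 45318 = 46712$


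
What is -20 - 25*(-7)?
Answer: 155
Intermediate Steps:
-20 - 25*(-7) = -20 + 175 = 155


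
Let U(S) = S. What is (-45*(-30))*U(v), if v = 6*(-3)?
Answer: -24300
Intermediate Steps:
v = -18
(-45*(-30))*U(v) = -45*(-30)*(-18) = 1350*(-18) = -24300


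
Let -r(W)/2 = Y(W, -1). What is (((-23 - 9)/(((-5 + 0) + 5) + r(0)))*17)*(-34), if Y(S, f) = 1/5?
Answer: -46240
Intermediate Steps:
Y(S, f) = ⅕
r(W) = -⅖ (r(W) = -2*⅕ = -⅖)
(((-23 - 9)/(((-5 + 0) + 5) + r(0)))*17)*(-34) = (((-23 - 9)/(((-5 + 0) + 5) - ⅖))*17)*(-34) = (-32/((-5 + 5) - ⅖)*17)*(-34) = (-32/(0 - ⅖)*17)*(-34) = (-32/(-⅖)*17)*(-34) = (-32*(-5/2)*17)*(-34) = (80*17)*(-34) = 1360*(-34) = -46240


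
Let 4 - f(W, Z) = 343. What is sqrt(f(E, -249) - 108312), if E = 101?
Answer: I*sqrt(108651) ≈ 329.62*I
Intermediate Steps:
f(W, Z) = -339 (f(W, Z) = 4 - 1*343 = 4 - 343 = -339)
sqrt(f(E, -249) - 108312) = sqrt(-339 - 108312) = sqrt(-108651) = I*sqrt(108651)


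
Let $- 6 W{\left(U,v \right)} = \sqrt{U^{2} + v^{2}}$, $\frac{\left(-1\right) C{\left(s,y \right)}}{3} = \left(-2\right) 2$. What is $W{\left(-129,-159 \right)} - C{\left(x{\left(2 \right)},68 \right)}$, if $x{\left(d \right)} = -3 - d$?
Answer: $-12 - \frac{\sqrt{4658}}{2} \approx -46.125$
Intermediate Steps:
$C{\left(s,y \right)} = 12$ ($C{\left(s,y \right)} = - 3 \left(\left(-2\right) 2\right) = \left(-3\right) \left(-4\right) = 12$)
$W{\left(U,v \right)} = - \frac{\sqrt{U^{2} + v^{2}}}{6}$
$W{\left(-129,-159 \right)} - C{\left(x{\left(2 \right)},68 \right)} = - \frac{\sqrt{\left(-129\right)^{2} + \left(-159\right)^{2}}}{6} - 12 = - \frac{\sqrt{16641 + 25281}}{6} - 12 = - \frac{\sqrt{41922}}{6} - 12 = - \frac{3 \sqrt{4658}}{6} - 12 = - \frac{\sqrt{4658}}{2} - 12 = -12 - \frac{\sqrt{4658}}{2}$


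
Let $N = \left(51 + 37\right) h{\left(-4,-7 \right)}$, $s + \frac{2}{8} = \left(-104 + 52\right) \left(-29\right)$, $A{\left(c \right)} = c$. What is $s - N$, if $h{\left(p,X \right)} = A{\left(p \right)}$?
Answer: $\frac{7439}{4} \approx 1859.8$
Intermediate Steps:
$h{\left(p,X \right)} = p$
$s = \frac{6031}{4}$ ($s = - \frac{1}{4} + \left(-104 + 52\right) \left(-29\right) = - \frac{1}{4} - -1508 = - \frac{1}{4} + 1508 = \frac{6031}{4} \approx 1507.8$)
$N = -352$ ($N = \left(51 + 37\right) \left(-4\right) = 88 \left(-4\right) = -352$)
$s - N = \frac{6031}{4} - -352 = \frac{6031}{4} + 352 = \frac{7439}{4}$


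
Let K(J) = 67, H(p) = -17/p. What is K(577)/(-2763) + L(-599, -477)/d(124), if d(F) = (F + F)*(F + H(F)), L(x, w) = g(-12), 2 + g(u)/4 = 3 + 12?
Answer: -957215/42436917 ≈ -0.022556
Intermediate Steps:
g(u) = 52 (g(u) = -8 + 4*(3 + 12) = -8 + 4*15 = -8 + 60 = 52)
L(x, w) = 52
d(F) = 2*F*(F - 17/F) (d(F) = (F + F)*(F - 17/F) = (2*F)*(F - 17/F) = 2*F*(F - 17/F))
K(577)/(-2763) + L(-599, -477)/d(124) = 67/(-2763) + 52/(-34 + 2*124²) = 67*(-1/2763) + 52/(-34 + 2*15376) = -67/2763 + 52/(-34 + 30752) = -67/2763 + 52/30718 = -67/2763 + 52*(1/30718) = -67/2763 + 26/15359 = -957215/42436917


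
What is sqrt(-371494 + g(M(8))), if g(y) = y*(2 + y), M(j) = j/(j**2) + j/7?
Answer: I*sqrt(1164992191)/56 ≈ 609.5*I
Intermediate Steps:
M(j) = 1/j + j/7 (M(j) = j/j**2 + j*(1/7) = 1/j + j/7)
sqrt(-371494 + g(M(8))) = sqrt(-371494 + (1/8 + (1/7)*8)*(2 + (1/8 + (1/7)*8))) = sqrt(-371494 + (1/8 + 8/7)*(2 + (1/8 + 8/7))) = sqrt(-371494 + 71*(2 + 71/56)/56) = sqrt(-371494 + (71/56)*(183/56)) = sqrt(-371494 + 12993/3136) = sqrt(-1164992191/3136) = I*sqrt(1164992191)/56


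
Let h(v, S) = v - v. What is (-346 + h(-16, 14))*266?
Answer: -92036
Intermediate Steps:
h(v, S) = 0
(-346 + h(-16, 14))*266 = (-346 + 0)*266 = -346*266 = -92036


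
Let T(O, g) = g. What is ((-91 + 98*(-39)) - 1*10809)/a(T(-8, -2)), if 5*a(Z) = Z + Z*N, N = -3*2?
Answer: -7361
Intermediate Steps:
N = -6
a(Z) = -Z (a(Z) = (Z + Z*(-6))/5 = (Z - 6*Z)/5 = (-5*Z)/5 = -Z)
((-91 + 98*(-39)) - 1*10809)/a(T(-8, -2)) = ((-91 + 98*(-39)) - 1*10809)/((-1*(-2))) = ((-91 - 3822) - 10809)/2 = (-3913 - 10809)*(½) = -14722*½ = -7361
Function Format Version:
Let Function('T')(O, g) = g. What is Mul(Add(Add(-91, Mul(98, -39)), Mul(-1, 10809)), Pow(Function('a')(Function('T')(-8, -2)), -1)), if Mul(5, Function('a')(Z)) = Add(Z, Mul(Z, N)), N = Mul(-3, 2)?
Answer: -7361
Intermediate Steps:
N = -6
Function('a')(Z) = Mul(-1, Z) (Function('a')(Z) = Mul(Rational(1, 5), Add(Z, Mul(Z, -6))) = Mul(Rational(1, 5), Add(Z, Mul(-6, Z))) = Mul(Rational(1, 5), Mul(-5, Z)) = Mul(-1, Z))
Mul(Add(Add(-91, Mul(98, -39)), Mul(-1, 10809)), Pow(Function('a')(Function('T')(-8, -2)), -1)) = Mul(Add(Add(-91, Mul(98, -39)), Mul(-1, 10809)), Pow(Mul(-1, -2), -1)) = Mul(Add(Add(-91, -3822), -10809), Pow(2, -1)) = Mul(Add(-3913, -10809), Rational(1, 2)) = Mul(-14722, Rational(1, 2)) = -7361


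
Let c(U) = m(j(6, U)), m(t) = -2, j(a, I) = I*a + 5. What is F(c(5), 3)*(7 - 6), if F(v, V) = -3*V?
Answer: -9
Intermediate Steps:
j(a, I) = 5 + I*a
c(U) = -2
F(c(5), 3)*(7 - 6) = (-3*3)*(7 - 6) = -9*1 = -9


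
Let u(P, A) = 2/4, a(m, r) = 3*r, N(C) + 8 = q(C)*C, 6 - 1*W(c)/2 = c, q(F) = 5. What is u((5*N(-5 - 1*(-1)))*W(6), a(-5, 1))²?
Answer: ¼ ≈ 0.25000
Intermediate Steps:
W(c) = 12 - 2*c
N(C) = -8 + 5*C
u(P, A) = ½ (u(P, A) = 2*(¼) = ½)
u((5*N(-5 - 1*(-1)))*W(6), a(-5, 1))² = (½)² = ¼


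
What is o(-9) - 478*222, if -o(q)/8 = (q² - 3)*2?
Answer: -107364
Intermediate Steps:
o(q) = 48 - 16*q² (o(q) = -8*(q² - 3)*2 = -8*(-3 + q²)*2 = -8*(-6 + 2*q²) = 48 - 16*q²)
o(-9) - 478*222 = (48 - 16*(-9)²) - 478*222 = (48 - 16*81) - 106116 = (48 - 1296) - 106116 = -1248 - 106116 = -107364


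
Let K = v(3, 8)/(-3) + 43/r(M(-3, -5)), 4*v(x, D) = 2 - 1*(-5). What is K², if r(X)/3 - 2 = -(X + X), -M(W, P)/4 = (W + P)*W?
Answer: 351649/1354896 ≈ 0.25954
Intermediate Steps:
v(x, D) = 7/4 (v(x, D) = (2 - 1*(-5))/4 = (2 + 5)/4 = (¼)*7 = 7/4)
M(W, P) = -4*W*(P + W) (M(W, P) = -4*(W + P)*W = -4*(P + W)*W = -4*W*(P + W))
r(X) = 6 - 6*X (r(X) = 6 + 3*(-(X + X)) = 6 + 3*(-2*X) = 6 - 6*X)
K = -593/1164 (K = (7/4)/(-3) + 43/(6 - (-24)*(-3)*(-5 - 3)) = (7/4)*(-⅓) + 43/(6 - (-24)*(-3)*(-8)) = -7/12 + 43/(6 - 6*(-96)) = -7/12 + 43/(6 + 576) = -7/12 + 43/582 = -593/1164 ≈ -0.50945)
K² = (-593/1164)² = 351649/1354896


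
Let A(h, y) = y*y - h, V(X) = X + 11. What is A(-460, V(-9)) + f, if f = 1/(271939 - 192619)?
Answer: 36804481/79320 ≈ 464.00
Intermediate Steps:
V(X) = 11 + X
f = 1/79320 ≈ 1.2607e-5
A(h, y) = y² - h
A(-460, V(-9)) + f = ((11 - 9)² - 1*(-460)) + 1/79320 = (2² + 460) + 1/79320 = (4 + 460) + 1/79320 = 464 + 1/79320 = 36804481/79320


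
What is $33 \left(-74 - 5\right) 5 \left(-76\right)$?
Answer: $990660$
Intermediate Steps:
$33 \left(-74 - 5\right) 5 \left(-76\right) = 33 \left(-79\right) \left(-380\right) = \left(-2607\right) \left(-380\right) = 990660$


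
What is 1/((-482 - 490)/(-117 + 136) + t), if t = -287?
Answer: -19/6425 ≈ -0.0029572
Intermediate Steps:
1/((-482 - 490)/(-117 + 136) + t) = 1/((-482 - 490)/(-117 + 136) - 287) = 1/(-972/19 - 287) = 1/(-6425/19) = -19/6425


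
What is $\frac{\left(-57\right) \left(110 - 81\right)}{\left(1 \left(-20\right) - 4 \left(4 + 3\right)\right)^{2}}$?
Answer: $- \frac{551}{768} \approx -0.71745$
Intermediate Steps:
$\frac{\left(-57\right) \left(110 - 81\right)}{\left(1 \left(-20\right) - 4 \left(4 + 3\right)\right)^{2}} = \frac{\left(-57\right) 29}{\left(-20 - 28\right)^{2}} = - \frac{1653}{\left(-20 - 28\right)^{2}} = - \frac{1653}{\left(-48\right)^{2}} = - \frac{1653}{2304} = \left(-1653\right) \frac{1}{2304} = - \frac{551}{768}$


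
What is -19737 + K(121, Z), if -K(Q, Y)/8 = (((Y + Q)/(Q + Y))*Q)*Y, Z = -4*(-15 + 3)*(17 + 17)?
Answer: -1599513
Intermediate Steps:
Z = 1632 (Z = -(-48)*34 = -4*(-408) = 1632)
K(Q, Y) = -8*Q*Y (K(Q, Y) = -8*((Y + Q)/(Q + Y))*Q*Y = -8*((Q + Y)/(Q + Y))*Q*Y = -8*1*Q*Y = -8*Q*Y)
-19737 + K(121, Z) = -19737 - 8*121*1632 = -19737 - 1579776 = -1599513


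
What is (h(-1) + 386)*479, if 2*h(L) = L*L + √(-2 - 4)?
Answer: 370267/2 + 479*I*√6/2 ≈ 1.8513e+5 + 586.65*I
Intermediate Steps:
h(L) = L²/2 + I*√6/2 (h(L) = (L*L + √(-2 - 4))/2 = (L² + √(-6))/2 = (L² + I*√6)/2 = L²/2 + I*√6/2)
(h(-1) + 386)*479 = (((½)*(-1)² + I*√6/2) + 386)*479 = (((½)*1 + I*√6/2) + 386)*479 = ((½ + I*√6/2) + 386)*479 = (773/2 + I*√6/2)*479 = 370267/2 + 479*I*√6/2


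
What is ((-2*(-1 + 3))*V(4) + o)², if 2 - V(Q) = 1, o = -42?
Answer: 2116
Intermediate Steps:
V(Q) = 1 (V(Q) = 2 - 1*1 = 2 - 1 = 1)
((-2*(-1 + 3))*V(4) + o)² = (-2*(-1 + 3)*1 - 42)² = (-2*2*1 - 42)² = (-4*1 - 42)² = (-4 - 42)² = (-46)² = 2116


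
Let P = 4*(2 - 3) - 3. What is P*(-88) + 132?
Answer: 748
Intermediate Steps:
P = -7 (P = 4*(-1) - 3 = -4 - 3 = -7)
P*(-88) + 132 = -7*(-88) + 132 = 616 + 132 = 748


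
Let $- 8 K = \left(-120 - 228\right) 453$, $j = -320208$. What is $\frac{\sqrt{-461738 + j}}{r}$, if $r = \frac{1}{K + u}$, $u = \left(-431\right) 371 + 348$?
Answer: $- \frac{279695 i \sqrt{781946}}{2} \approx - 1.2366 \cdot 10^{8} i$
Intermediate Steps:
$u = -159553$ ($u = -159901 + 348 = -159553$)
$K = \frac{39411}{2}$ ($K = - \frac{\left(-120 - 228\right) 453}{8} = - \frac{\left(-348\right) 453}{8} = \left(- \frac{1}{8}\right) \left(-157644\right) = \frac{39411}{2} \approx 19706.0$)
$r = - \frac{2}{279695}$ ($r = \frac{1}{\frac{39411}{2} - 159553} = \frac{1}{- \frac{279695}{2}} = - \frac{2}{279695} \approx -7.1506 \cdot 10^{-6}$)
$\frac{\sqrt{-461738 + j}}{r} = \frac{\sqrt{-461738 - 320208}}{- \frac{2}{279695}} = \sqrt{-781946} \left(- \frac{279695}{2}\right) = i \sqrt{781946} \left(- \frac{279695}{2}\right) = - \frac{279695 i \sqrt{781946}}{2}$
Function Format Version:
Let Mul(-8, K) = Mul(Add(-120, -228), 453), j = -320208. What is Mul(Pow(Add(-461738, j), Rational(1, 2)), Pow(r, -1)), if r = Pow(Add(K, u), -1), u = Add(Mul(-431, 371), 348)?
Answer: Mul(Rational(-279695, 2), I, Pow(781946, Rational(1, 2))) ≈ Mul(-1.2366e+8, I)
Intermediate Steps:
u = -159553 (u = Add(-159901, 348) = -159553)
K = Rational(39411, 2) (K = Mul(Rational(-1, 8), Mul(Add(-120, -228), 453)) = Mul(Rational(-1, 8), Mul(-348, 453)) = Mul(Rational(-1, 8), -157644) = Rational(39411, 2) ≈ 19706.)
r = Rational(-2, 279695) (r = Pow(Add(Rational(39411, 2), -159553), -1) = Pow(Rational(-279695, 2), -1) = Rational(-2, 279695) ≈ -7.1506e-6)
Mul(Pow(Add(-461738, j), Rational(1, 2)), Pow(r, -1)) = Mul(Pow(Add(-461738, -320208), Rational(1, 2)), Pow(Rational(-2, 279695), -1)) = Mul(Pow(-781946, Rational(1, 2)), Rational(-279695, 2)) = Mul(Mul(I, Pow(781946, Rational(1, 2))), Rational(-279695, 2)) = Mul(Rational(-279695, 2), I, Pow(781946, Rational(1, 2)))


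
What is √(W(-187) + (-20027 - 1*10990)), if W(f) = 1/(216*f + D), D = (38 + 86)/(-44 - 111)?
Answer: I*√316291649489963/100982 ≈ 176.12*I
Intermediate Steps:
D = -⅘ (D = 124/(-155) = 124*(-1/155) = -⅘ ≈ -0.80000)
W(f) = 1/(-⅘ + 216*f) (W(f) = 1/(216*f - ⅘) = 1/(-⅘ + 216*f))
√(W(-187) + (-20027 - 1*10990)) = √(5/(4*(-1 + 270*(-187))) + (-20027 - 1*10990)) = √(5/(4*(-1 - 50490)) + (-20027 - 10990)) = √((5/4)/(-50491) - 31017) = √((5/4)*(-1/50491) - 31017) = √(-5/201964 - 31017) = √(-6264317393/201964) = I*√316291649489963/100982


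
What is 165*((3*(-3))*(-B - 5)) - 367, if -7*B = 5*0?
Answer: 7058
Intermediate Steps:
B = 0 (B = -5*0/7 = -1/7*0 = 0)
165*((3*(-3))*(-B - 5)) - 367 = 165*((3*(-3))*(-1*0 - 5)) - 367 = 165*(-9*(0 - 5)) - 367 = 165*(-9*(-5)) - 367 = 165*45 - 367 = 7425 - 367 = 7058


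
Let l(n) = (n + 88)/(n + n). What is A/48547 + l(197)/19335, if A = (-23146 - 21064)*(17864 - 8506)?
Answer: -210112888415487/24655370702 ≈ -8522.0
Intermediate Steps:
A = -413717180 (A = -44210*9358 = -413717180)
l(n) = (88 + n)/(2*n) (l(n) = (88 + n)/((2*n)) = (88 + n)*(1/(2*n)) = (88 + n)/(2*n))
A/48547 + l(197)/19335 = -413717180/48547 + ((½)*(88 + 197)/197)/19335 = -413717180*1/48547 + ((½)*(1/197)*285)*(1/19335) = -413717180/48547 + (285/394)*(1/19335) = -413717180/48547 + 19/507866 = -210112888415487/24655370702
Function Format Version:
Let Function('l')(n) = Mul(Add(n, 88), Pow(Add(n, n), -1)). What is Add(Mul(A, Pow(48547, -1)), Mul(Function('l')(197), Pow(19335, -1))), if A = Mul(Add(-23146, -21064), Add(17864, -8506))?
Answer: Rational(-210112888415487, 24655370702) ≈ -8522.0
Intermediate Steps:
A = -413717180 (A = Mul(-44210, 9358) = -413717180)
Function('l')(n) = Mul(Rational(1, 2), Pow(n, -1), Add(88, n)) (Function('l')(n) = Mul(Add(88, n), Pow(Mul(2, n), -1)) = Mul(Add(88, n), Mul(Rational(1, 2), Pow(n, -1))) = Mul(Rational(1, 2), Pow(n, -1), Add(88, n)))
Add(Mul(A, Pow(48547, -1)), Mul(Function('l')(197), Pow(19335, -1))) = Add(Mul(-413717180, Pow(48547, -1)), Mul(Mul(Rational(1, 2), Pow(197, -1), Add(88, 197)), Pow(19335, -1))) = Add(Mul(-413717180, Rational(1, 48547)), Mul(Mul(Rational(1, 2), Rational(1, 197), 285), Rational(1, 19335))) = Add(Rational(-413717180, 48547), Mul(Rational(285, 394), Rational(1, 19335))) = Add(Rational(-413717180, 48547), Rational(19, 507866)) = Rational(-210112888415487, 24655370702)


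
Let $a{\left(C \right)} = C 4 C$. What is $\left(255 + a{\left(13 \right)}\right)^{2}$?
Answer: $866761$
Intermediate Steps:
$a{\left(C \right)} = 4 C^{2}$ ($a{\left(C \right)} = 4 C C = 4 C^{2}$)
$\left(255 + a{\left(13 \right)}\right)^{2} = \left(255 + 4 \cdot 13^{2}\right)^{2} = \left(255 + 4 \cdot 169\right)^{2} = \left(255 + 676\right)^{2} = 931^{2} = 866761$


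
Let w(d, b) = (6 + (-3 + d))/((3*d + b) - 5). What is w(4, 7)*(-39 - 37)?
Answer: -38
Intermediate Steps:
w(d, b) = (3 + d)/(-5 + b + 3*d) (w(d, b) = (3 + d)/((b + 3*d) - 5) = (3 + d)/(-5 + b + 3*d))
w(4, 7)*(-39 - 37) = ((3 + 4)/(-5 + 7 + 3*4))*(-39 - 37) = (7/(-5 + 7 + 12))*(-76) = (7/14)*(-76) = ((1/14)*7)*(-76) = (½)*(-76) = -38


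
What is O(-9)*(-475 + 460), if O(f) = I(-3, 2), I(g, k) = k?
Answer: -30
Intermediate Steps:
O(f) = 2
O(-9)*(-475 + 460) = 2*(-475 + 460) = 2*(-15) = -30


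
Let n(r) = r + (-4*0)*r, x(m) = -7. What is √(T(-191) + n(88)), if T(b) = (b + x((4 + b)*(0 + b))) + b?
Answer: I*√301 ≈ 17.349*I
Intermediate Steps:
n(r) = r (n(r) = r + 0*r = r + 0 = r)
T(b) = -7 + 2*b (T(b) = (b - 7) + b = (-7 + b) + b = -7 + 2*b)
√(T(-191) + n(88)) = √((-7 + 2*(-191)) + 88) = √((-7 - 382) + 88) = √(-389 + 88) = √(-301) = I*√301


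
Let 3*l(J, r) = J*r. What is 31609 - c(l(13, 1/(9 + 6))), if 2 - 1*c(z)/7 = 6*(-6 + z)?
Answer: 470327/15 ≈ 31355.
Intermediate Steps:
l(J, r) = J*r/3 (l(J, r) = (J*r)/3 = J*r/3)
c(z) = 266 - 42*z (c(z) = 14 - 42*(-6 + z) = 14 - 7*(-36 + 6*z) = 14 + (252 - 42*z) = 266 - 42*z)
31609 - c(l(13, 1/(9 + 6))) = 31609 - (266 - 14*13/(9 + 6)) = 31609 - (266 - 14*13/15) = 31609 - (266 - 42*13/45) = 31609 - (266 - 182/15) = 31609 - 1*3808/15 = 31609 - 3808/15 = 470327/15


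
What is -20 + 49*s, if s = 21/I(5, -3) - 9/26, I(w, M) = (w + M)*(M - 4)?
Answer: -1436/13 ≈ -110.46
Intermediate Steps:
I(w, M) = (-4 + M)*(M + w) (I(w, M) = (M + w)*(-4 + M) = (-4 + M)*(M + w))
s = -24/13 (s = 21/((-3)² - 4*(-3) - 4*5 - 3*5) - 9/26 = 21/(9 + 12 - 20 - 15) - 9*1/26 = 21/(-14) - 9/26 = 21*(-1/14) - 9/26 = -3/2 - 9/26 = -24/13 ≈ -1.8462)
-20 + 49*s = -20 + 49*(-24/13) = -20 - 1176/13 = -1436/13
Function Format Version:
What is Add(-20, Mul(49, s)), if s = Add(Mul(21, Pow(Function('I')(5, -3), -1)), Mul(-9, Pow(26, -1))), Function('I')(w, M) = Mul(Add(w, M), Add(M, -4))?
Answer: Rational(-1436, 13) ≈ -110.46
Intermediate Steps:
Function('I')(w, M) = Mul(Add(-4, M), Add(M, w)) (Function('I')(w, M) = Mul(Add(M, w), Add(-4, M)) = Mul(Add(-4, M), Add(M, w)))
s = Rational(-24, 13) (s = Add(Mul(21, Pow(Add(Pow(-3, 2), Mul(-4, -3), Mul(-4, 5), Mul(-3, 5)), -1)), Mul(-9, Pow(26, -1))) = Add(Mul(21, Pow(Add(9, 12, -20, -15), -1)), Mul(-9, Rational(1, 26))) = Add(Mul(21, Pow(-14, -1)), Rational(-9, 26)) = Add(Mul(21, Rational(-1, 14)), Rational(-9, 26)) = Add(Rational(-3, 2), Rational(-9, 26)) = Rational(-24, 13) ≈ -1.8462)
Add(-20, Mul(49, s)) = Add(-20, Mul(49, Rational(-24, 13))) = Add(-20, Rational(-1176, 13)) = Rational(-1436, 13)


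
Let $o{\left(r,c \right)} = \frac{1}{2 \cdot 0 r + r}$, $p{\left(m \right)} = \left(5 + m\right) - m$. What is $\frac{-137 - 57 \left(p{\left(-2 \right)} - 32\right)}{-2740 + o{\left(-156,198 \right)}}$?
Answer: $- \frac{218712}{427441} \approx -0.51168$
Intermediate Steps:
$p{\left(m \right)} = 5$
$o{\left(r,c \right)} = \frac{1}{r}$ ($o{\left(r,c \right)} = \frac{1}{0 r + r} = \frac{1}{0 + r} = \frac{1}{r}$)
$\frac{-137 - 57 \left(p{\left(-2 \right)} - 32\right)}{-2740 + o{\left(-156,198 \right)}} = \frac{-137 - 57 \left(5 - 32\right)}{-2740 + \frac{1}{-156}} = \frac{-137 - -1539}{-2740 - \frac{1}{156}} = \frac{-137 + 1539}{- \frac{427441}{156}} = 1402 \left(- \frac{156}{427441}\right) = - \frac{218712}{427441}$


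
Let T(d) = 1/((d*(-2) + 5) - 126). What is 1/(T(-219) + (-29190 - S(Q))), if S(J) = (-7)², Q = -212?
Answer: -317/9268762 ≈ -3.4201e-5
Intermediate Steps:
S(J) = 49
T(d) = 1/(-121 - 2*d) (T(d) = 1/((-2*d + 5) - 126) = 1/((5 - 2*d) - 126) = 1/(-121 - 2*d))
1/(T(-219) + (-29190 - S(Q))) = 1/(-1/(121 + 2*(-219)) + (-29190 - 1*49)) = 1/(-1/(121 - 438) + (-29190 - 49)) = 1/(-1/(-317) - 29239) = 1/(-1*(-1/317) - 29239) = 1/(1/317 - 29239) = 1/(-9268762/317) = -317/9268762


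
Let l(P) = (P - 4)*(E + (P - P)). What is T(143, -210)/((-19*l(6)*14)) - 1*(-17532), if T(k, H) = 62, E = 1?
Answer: 4663481/266 ≈ 17532.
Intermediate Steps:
l(P) = -4 + P (l(P) = (P - 4)*(1 + (P - P)) = (-4 + P)*(1 + 0) = (-4 + P)*1 = -4 + P)
T(143, -210)/((-19*l(6)*14)) - 1*(-17532) = 62/((-19*(-4 + 6)*14)) - 1*(-17532) = 62/((-19*2*14)) + 17532 = 62/((-38*14)) + 17532 = 62/(-532) + 17532 = 62*(-1/532) + 17532 = -31/266 + 17532 = 4663481/266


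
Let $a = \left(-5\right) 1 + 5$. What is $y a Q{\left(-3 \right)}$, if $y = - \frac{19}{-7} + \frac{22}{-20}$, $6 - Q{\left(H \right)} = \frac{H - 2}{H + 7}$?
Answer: $0$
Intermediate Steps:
$a = 0$ ($a = -5 + 5 = 0$)
$Q{\left(H \right)} = 6 - \frac{-2 + H}{7 + H}$ ($Q{\left(H \right)} = 6 - \frac{H - 2}{H + 7} = 6 - \frac{-2 + H}{7 + H}$)
$y = \frac{113}{70}$ ($y = \left(-19\right) \left(- \frac{1}{7}\right) + 22 \left(- \frac{1}{20}\right) = \frac{19}{7} - \frac{11}{10} = \frac{113}{70} \approx 1.6143$)
$y a Q{\left(-3 \right)} = \frac{113}{70} \cdot 0 \frac{44 + 5 \left(-3\right)}{7 - 3} = 0 \frac{44 - 15}{4} = 0 \cdot \frac{1}{4} \cdot 29 = 0 \cdot \frac{29}{4} = 0$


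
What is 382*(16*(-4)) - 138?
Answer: -24586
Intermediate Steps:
382*(16*(-4)) - 138 = 382*(-64) - 138 = -24448 - 138 = -24586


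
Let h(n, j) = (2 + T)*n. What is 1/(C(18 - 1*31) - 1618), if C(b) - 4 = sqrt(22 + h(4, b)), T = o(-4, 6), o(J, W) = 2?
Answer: -807/1302479 - sqrt(38)/2604958 ≈ -0.00062195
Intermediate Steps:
T = 2
h(n, j) = 4*n (h(n, j) = (2 + 2)*n = 4*n)
C(b) = 4 + sqrt(38) (C(b) = 4 + sqrt(22 + 4*4) = 4 + sqrt(22 + 16) = 4 + sqrt(38))
1/(C(18 - 1*31) - 1618) = 1/((4 + sqrt(38)) - 1618) = 1/(-1614 + sqrt(38))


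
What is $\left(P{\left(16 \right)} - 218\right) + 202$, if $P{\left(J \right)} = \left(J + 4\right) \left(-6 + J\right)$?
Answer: $184$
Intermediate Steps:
$P{\left(J \right)} = \left(-6 + J\right) \left(4 + J\right)$ ($P{\left(J \right)} = \left(4 + J\right) \left(-6 + J\right) = \left(-6 + J\right) \left(4 + J\right)$)
$\left(P{\left(16 \right)} - 218\right) + 202 = \left(\left(-24 + 16^{2} - 32\right) - 218\right) + 202 = \left(\left(-24 + 256 - 32\right) - 218\right) + 202 = \left(200 - 218\right) + 202 = -18 + 202 = 184$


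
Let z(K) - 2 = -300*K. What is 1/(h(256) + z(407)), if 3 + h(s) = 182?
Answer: -1/121919 ≈ -8.2022e-6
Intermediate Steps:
z(K) = 2 - 300*K
h(s) = 179 (h(s) = -3 + 182 = 179)
1/(h(256) + z(407)) = 1/(179 + (2 - 300*407)) = 1/(179 + (2 - 122100)) = 1/(179 - 122098) = 1/(-121919) = -1/121919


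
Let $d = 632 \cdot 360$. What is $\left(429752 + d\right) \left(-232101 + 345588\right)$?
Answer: $74591827464$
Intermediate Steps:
$d = 227520$
$\left(429752 + d\right) \left(-232101 + 345588\right) = \left(429752 + 227520\right) \left(-232101 + 345588\right) = 657272 \cdot 113487 = 74591827464$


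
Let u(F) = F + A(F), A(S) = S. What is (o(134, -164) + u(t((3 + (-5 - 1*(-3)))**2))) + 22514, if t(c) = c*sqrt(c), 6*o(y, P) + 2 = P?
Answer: 67465/3 ≈ 22488.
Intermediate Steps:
o(y, P) = -1/3 + P/6
t(c) = c**(3/2)
u(F) = 2*F (u(F) = F + F = 2*F)
(o(134, -164) + u(t((3 + (-5 - 1*(-3)))**2))) + 22514 = ((-1/3 + (1/6)*(-164)) + 2*((3 + (-5 - 1*(-3)))**2)**(3/2)) + 22514 = ((-1/3 - 82/3) + 2*((3 + (-5 + 3))**2)**(3/2)) + 22514 = (-83/3 + 2*((3 - 2)**2)**(3/2)) + 22514 = (-83/3 + 2*(1**2)**(3/2)) + 22514 = (-83/3 + 2*1**(3/2)) + 22514 = (-83/3 + 2*1) + 22514 = (-83/3 + 2) + 22514 = -77/3 + 22514 = 67465/3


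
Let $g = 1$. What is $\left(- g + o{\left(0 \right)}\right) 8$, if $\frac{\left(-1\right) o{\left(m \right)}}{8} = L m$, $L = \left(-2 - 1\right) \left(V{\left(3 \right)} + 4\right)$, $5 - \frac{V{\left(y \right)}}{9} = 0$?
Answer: $-8$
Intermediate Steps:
$V{\left(y \right)} = 45$ ($V{\left(y \right)} = 45 - 0 = 45 + 0 = 45$)
$L = -147$ ($L = \left(-2 - 1\right) \left(45 + 4\right) = \left(-3\right) 49 = -147$)
$o{\left(m \right)} = 1176 m$ ($o{\left(m \right)} = - 8 \left(- 147 m\right) = 1176 m$)
$\left(- g + o{\left(0 \right)}\right) 8 = \left(\left(-1\right) 1 + 1176 \cdot 0\right) 8 = \left(-1 + 0\right) 8 = \left(-1\right) 8 = -8$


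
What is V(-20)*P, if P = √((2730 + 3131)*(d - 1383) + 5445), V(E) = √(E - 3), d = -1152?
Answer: -√341600370 ≈ -18482.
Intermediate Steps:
V(E) = √(-3 + E)
P = I*√14852190 (P = √((2730 + 3131)*(-1152 - 1383) + 5445) = √(5861*(-2535) + 5445) = √(-14857635 + 5445) = √(-14852190) = I*√14852190 ≈ 3853.9*I)
V(-20)*P = √(-3 - 20)*(I*√14852190) = √(-23)*(I*√14852190) = (I*√23)*(I*√14852190) = -√341600370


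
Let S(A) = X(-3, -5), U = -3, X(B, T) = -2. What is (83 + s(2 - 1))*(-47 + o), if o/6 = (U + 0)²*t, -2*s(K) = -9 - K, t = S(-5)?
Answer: -13640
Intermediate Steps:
S(A) = -2
t = -2
s(K) = 9/2 + K/2 (s(K) = -(-9 - K)/2 = 9/2 + K/2)
o = -108 (o = 6*((-3 + 0)²*(-2)) = 6*((-3)²*(-2)) = 6*(9*(-2)) = 6*(-18) = -108)
(83 + s(2 - 1))*(-47 + o) = (83 + (9/2 + (2 - 1)/2))*(-47 - 108) = (83 + (9/2 + (½)*1))*(-155) = (83 + (9/2 + ½))*(-155) = (83 + 5)*(-155) = 88*(-155) = -13640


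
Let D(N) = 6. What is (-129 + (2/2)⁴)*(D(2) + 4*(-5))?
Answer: 1792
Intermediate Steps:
(-129 + (2/2)⁴)*(D(2) + 4*(-5)) = (-129 + (2/2)⁴)*(6 + 4*(-5)) = (-129 + (2*(½))⁴)*(6 - 20) = (-129 + 1⁴)*(-14) = (-129 + 1)*(-14) = -128*(-14) = 1792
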